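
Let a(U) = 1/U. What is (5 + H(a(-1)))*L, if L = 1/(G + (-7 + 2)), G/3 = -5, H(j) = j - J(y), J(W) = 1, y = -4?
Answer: -3/20 ≈ -0.15000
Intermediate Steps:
a(U) = 1/U
H(j) = -1 + j (H(j) = j - 1*1 = j - 1 = -1 + j)
G = -15 (G = 3*(-5) = -15)
L = -1/20 (L = 1/(-15 + (-7 + 2)) = 1/(-15 - 5) = 1/(-20) = -1/20 ≈ -0.050000)
(5 + H(a(-1)))*L = (5 + (-1 + 1/(-1)))*(-1/20) = (5 + (-1 - 1))*(-1/20) = (5 - 2)*(-1/20) = 3*(-1/20) = -3/20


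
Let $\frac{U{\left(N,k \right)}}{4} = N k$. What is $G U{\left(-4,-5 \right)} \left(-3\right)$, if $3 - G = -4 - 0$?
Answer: $-1680$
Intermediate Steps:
$G = 7$ ($G = 3 - \left(-4 - 0\right) = 3 - \left(-4 + 0\right) = 3 - -4 = 3 + 4 = 7$)
$U{\left(N,k \right)} = 4 N k$
$G U{\left(-4,-5 \right)} \left(-3\right) = 7 \cdot 4 \left(-4\right) \left(-5\right) \left(-3\right) = 7 \cdot 80 \left(-3\right) = 560 \left(-3\right) = -1680$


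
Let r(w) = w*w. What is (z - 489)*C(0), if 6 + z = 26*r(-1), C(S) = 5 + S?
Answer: -2345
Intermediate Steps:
r(w) = w**2
z = 20 (z = -6 + 26*(-1)**2 = -6 + 26*1 = -6 + 26 = 20)
(z - 489)*C(0) = (20 - 489)*(5 + 0) = -469*5 = -2345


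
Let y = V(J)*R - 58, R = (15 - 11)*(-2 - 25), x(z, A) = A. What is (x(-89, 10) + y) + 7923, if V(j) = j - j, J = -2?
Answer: 7875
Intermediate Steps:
V(j) = 0
R = -108 (R = 4*(-27) = -108)
y = -58 (y = 0*(-108) - 58 = 0 - 58 = -58)
(x(-89, 10) + y) + 7923 = (10 - 58) + 7923 = -48 + 7923 = 7875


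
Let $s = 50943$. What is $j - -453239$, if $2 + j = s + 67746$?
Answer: $571926$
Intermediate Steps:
$j = 118687$ ($j = -2 + \left(50943 + 67746\right) = -2 + 118689 = 118687$)
$j - -453239 = 118687 - -453239 = 118687 + 453239 = 571926$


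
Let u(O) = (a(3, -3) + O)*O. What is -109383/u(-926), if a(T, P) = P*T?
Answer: -109383/865810 ≈ -0.12634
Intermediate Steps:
u(O) = O*(-9 + O) (u(O) = (-3*3 + O)*O = (-9 + O)*O = O*(-9 + O))
-109383/u(-926) = -109383*(-1/(926*(-9 - 926))) = -109383/((-926*(-935))) = -109383/865810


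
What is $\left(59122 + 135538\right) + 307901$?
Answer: $502561$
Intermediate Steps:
$\left(59122 + 135538\right) + 307901 = 194660 + 307901 = 502561$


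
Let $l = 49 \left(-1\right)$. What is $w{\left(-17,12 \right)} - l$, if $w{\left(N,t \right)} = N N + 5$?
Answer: $343$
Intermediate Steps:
$w{\left(N,t \right)} = 5 + N^{2}$ ($w{\left(N,t \right)} = N^{2} + 5 = 5 + N^{2}$)
$l = -49$
$w{\left(-17,12 \right)} - l = \left(5 + \left(-17\right)^{2}\right) - -49 = \left(5 + 289\right) + 49 = 294 + 49 = 343$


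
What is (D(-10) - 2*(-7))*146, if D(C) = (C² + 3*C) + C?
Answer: 10804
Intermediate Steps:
D(C) = C² + 4*C
(D(-10) - 2*(-7))*146 = (-10*(4 - 10) - 2*(-7))*146 = (-10*(-6) + 14)*146 = (60 + 14)*146 = 74*146 = 10804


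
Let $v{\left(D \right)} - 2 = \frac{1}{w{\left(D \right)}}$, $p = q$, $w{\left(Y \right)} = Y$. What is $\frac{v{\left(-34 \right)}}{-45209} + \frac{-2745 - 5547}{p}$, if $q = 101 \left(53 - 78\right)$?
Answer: $\frac{12745513777}{3881192650} \approx 3.2839$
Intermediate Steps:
$q = -2525$ ($q = 101 \left(-25\right) = -2525$)
$p = -2525$
$v{\left(D \right)} = 2 + \frac{1}{D}$
$\frac{v{\left(-34 \right)}}{-45209} + \frac{-2745 - 5547}{p} = \frac{2 + \frac{1}{-34}}{-45209} + \frac{-2745 - 5547}{-2525} = \left(2 - \frac{1}{34}\right) \left(- \frac{1}{45209}\right) - - \frac{8292}{2525} = \frac{67}{34} \left(- \frac{1}{45209}\right) + \frac{8292}{2525} = - \frac{67}{1537106} + \frac{8292}{2525} = \frac{12745513777}{3881192650}$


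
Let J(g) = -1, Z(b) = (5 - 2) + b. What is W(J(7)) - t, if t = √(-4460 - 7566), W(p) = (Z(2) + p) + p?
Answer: 3 - I*√12026 ≈ 3.0 - 109.66*I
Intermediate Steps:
Z(b) = 3 + b
W(p) = 5 + 2*p (W(p) = ((3 + 2) + p) + p = (5 + p) + p = 5 + 2*p)
t = I*√12026 (t = √(-12026) = I*√12026 ≈ 109.66*I)
W(J(7)) - t = (5 + 2*(-1)) - I*√12026 = (5 - 2) - I*√12026 = 3 - I*√12026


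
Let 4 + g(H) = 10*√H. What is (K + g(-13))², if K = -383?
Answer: 148469 - 7740*I*√13 ≈ 1.4847e+5 - 27907.0*I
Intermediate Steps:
g(H) = -4 + 10*√H
(K + g(-13))² = (-383 + (-4 + 10*√(-13)))² = (-383 + (-4 + 10*(I*√13)))² = (-383 + (-4 + 10*I*√13))² = (-387 + 10*I*√13)²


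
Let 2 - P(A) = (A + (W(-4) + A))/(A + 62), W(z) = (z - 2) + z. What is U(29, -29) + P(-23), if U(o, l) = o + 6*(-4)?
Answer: 329/39 ≈ 8.4359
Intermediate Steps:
W(z) = -2 + 2*z (W(z) = (-2 + z) + z = -2 + 2*z)
U(o, l) = -24 + o (U(o, l) = o - 24 = -24 + o)
P(A) = 2 - (-10 + 2*A)/(62 + A) (P(A) = 2 - (A + ((-2 + 2*(-4)) + A))/(A + 62) = 2 - (A + ((-2 - 8) + A))/(62 + A) = 2 - (A + (-10 + A))/(62 + A) = 2 - (-10 + 2*A)/(62 + A))
U(29, -29) + P(-23) = (-24 + 29) + 134/(62 - 23) = 5 + 134/39 = 329/39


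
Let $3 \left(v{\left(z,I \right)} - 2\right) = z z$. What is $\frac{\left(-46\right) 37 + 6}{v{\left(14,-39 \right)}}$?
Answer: $- \frac{2544}{101} \approx -25.188$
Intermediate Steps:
$v{\left(z,I \right)} = 2 + \frac{z^{2}}{3}$ ($v{\left(z,I \right)} = 2 + \frac{z z}{3} = 2 + \frac{z^{2}}{3}$)
$\frac{\left(-46\right) 37 + 6}{v{\left(14,-39 \right)}} = \frac{\left(-46\right) 37 + 6}{2 + \frac{14^{2}}{3}} = \frac{-1702 + 6}{2 + \frac{1}{3} \cdot 196} = - \frac{1696}{2 + \frac{196}{3}} = - \frac{1696}{\frac{202}{3}} = \left(-1696\right) \frac{3}{202} = - \frac{2544}{101}$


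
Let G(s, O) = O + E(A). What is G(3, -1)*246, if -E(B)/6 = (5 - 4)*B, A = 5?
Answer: -7626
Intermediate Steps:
E(B) = -6*B (E(B) = -6*(5 - 4)*B = -6*B)
G(s, O) = -30 + O (G(s, O) = O - 6*5 = O - 30 = -30 + O)
G(3, -1)*246 = (-30 - 1)*246 = -31*246 = -7626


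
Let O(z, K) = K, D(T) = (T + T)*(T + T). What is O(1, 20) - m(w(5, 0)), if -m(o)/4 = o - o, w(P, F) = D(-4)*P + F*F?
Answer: 20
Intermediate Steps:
D(T) = 4*T² (D(T) = (2*T)*(2*T) = 4*T²)
w(P, F) = F² + 64*P (w(P, F) = (4*(-4)²)*P + F*F = (4*16)*P + F² = 64*P + F² = F² + 64*P)
m(o) = 0 (m(o) = -4*(o - o) = -4*0 = 0)
O(1, 20) - m(w(5, 0)) = 20 - 1*0 = 20 + 0 = 20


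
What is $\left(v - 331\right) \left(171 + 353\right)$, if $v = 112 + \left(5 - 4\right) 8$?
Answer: $-110564$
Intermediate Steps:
$v = 120$ ($v = 112 + 1 \cdot 8 = 112 + 8 = 120$)
$\left(v - 331\right) \left(171 + 353\right) = \left(120 - 331\right) \left(171 + 353\right) = \left(-211\right) 524 = -110564$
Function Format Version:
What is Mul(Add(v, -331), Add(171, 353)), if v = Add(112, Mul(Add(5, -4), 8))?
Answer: -110564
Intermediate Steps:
v = 120 (v = Add(112, Mul(1, 8)) = Add(112, 8) = 120)
Mul(Add(v, -331), Add(171, 353)) = Mul(Add(120, -331), Add(171, 353)) = Mul(-211, 524) = -110564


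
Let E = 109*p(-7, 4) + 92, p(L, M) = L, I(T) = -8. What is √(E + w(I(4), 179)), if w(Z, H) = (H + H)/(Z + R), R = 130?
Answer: 12*I*√17263/61 ≈ 25.847*I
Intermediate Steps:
w(Z, H) = 2*H/(130 + Z) (w(Z, H) = (H + H)/(Z + 130) = (2*H)/(130 + Z) = 2*H/(130 + Z))
E = -671 (E = 109*(-7) + 92 = -763 + 92 = -671)
√(E + w(I(4), 179)) = √(-671 + 2*179/(130 - 8)) = √(-671 + 2*179/122) = √(-671 + 2*179*(1/122)) = √(-671 + 179/61) = √(-40752/61) = 12*I*√17263/61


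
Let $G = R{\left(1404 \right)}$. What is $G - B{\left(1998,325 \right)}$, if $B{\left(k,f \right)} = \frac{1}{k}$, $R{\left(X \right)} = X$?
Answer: $\frac{2805191}{1998} \approx 1404.0$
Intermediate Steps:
$G = 1404$
$G - B{\left(1998,325 \right)} = 1404 - \frac{1}{1998} = \frac{2805191}{1998}$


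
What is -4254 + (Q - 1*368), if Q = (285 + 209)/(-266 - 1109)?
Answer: -6355744/1375 ≈ -4622.4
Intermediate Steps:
Q = -494/1375 (Q = 494/(-1375) = 494*(-1/1375) = -494/1375 ≈ -0.35927)
-4254 + (Q - 1*368) = -4254 + (-494/1375 - 1*368) = -4254 + (-494/1375 - 368) = -4254 - 506494/1375 = -6355744/1375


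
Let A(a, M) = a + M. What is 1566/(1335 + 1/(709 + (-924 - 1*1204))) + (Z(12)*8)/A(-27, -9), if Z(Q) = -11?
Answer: 30837697/8524638 ≈ 3.6175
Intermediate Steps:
A(a, M) = M + a
1566/(1335 + 1/(709 + (-924 - 1*1204))) + (Z(12)*8)/A(-27, -9) = 1566/(1335 + 1/(709 + (-924 - 1*1204))) + (-11*8)/(-9 - 27) = 1566/(1335 + 1/(709 + (-924 - 1204))) - 88/(-36) = 1566/(1335 + 1/(709 - 2128)) - 88*(-1/36) = 1566/(1335 + 1/(-1419)) + 22/9 = 1566/(1335 - 1/1419) + 22/9 = 1566/(1894364/1419) + 22/9 = 1566*(1419/1894364) + 22/9 = 1111077/947182 + 22/9 = 30837697/8524638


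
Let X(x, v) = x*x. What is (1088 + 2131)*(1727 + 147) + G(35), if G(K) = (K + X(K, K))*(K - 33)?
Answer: 6034926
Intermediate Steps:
X(x, v) = x**2
G(K) = (-33 + K)*(K + K**2) (G(K) = (K + K**2)*(K - 33) = (K + K**2)*(-33 + K) = (-33 + K)*(K + K**2))
(1088 + 2131)*(1727 + 147) + G(35) = (1088 + 2131)*(1727 + 147) + 35*(-33 + 35**2 - 32*35) = 3219*1874 + 35*(-33 + 1225 - 1120) = 6032406 + 35*72 = 6032406 + 2520 = 6034926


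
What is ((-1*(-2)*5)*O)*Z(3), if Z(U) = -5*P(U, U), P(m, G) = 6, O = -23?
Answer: 6900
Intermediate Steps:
Z(U) = -30 (Z(U) = -5*6 = -30)
((-1*(-2)*5)*O)*Z(3) = ((-1*(-2)*5)*(-23))*(-30) = ((2*5)*(-23))*(-30) = (10*(-23))*(-30) = -230*(-30) = 6900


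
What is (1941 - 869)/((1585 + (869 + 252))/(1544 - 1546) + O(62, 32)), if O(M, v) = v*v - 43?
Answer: -268/93 ≈ -2.8817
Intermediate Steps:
O(M, v) = -43 + v**2 (O(M, v) = v**2 - 43 = -43 + v**2)
(1941 - 869)/((1585 + (869 + 252))/(1544 - 1546) + O(62, 32)) = (1941 - 869)/((1585 + (869 + 252))/(1544 - 1546) + (-43 + 32**2)) = 1072/((1585 + 1121)/(-2) + (-43 + 1024)) = 1072/(2706*(-1/2) + 981) = 1072/(-1353 + 981) = 1072/(-372) = 1072*(-1/372) = -268/93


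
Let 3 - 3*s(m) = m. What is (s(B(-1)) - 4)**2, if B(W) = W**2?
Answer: 100/9 ≈ 11.111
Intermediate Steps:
s(m) = 1 - m/3
(s(B(-1)) - 4)**2 = ((1 - 1/3*(-1)**2) - 4)**2 = ((1 - 1/3*1) - 4)**2 = ((1 - 1/3) - 4)**2 = (2/3 - 4)**2 = (-10/3)**2 = 100/9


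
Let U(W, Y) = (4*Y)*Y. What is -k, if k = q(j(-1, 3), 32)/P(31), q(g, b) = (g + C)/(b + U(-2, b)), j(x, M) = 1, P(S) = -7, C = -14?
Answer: -13/28896 ≈ -0.00044989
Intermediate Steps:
U(W, Y) = 4*Y²
q(g, b) = (-14 + g)/(b + 4*b²) (q(g, b) = (g - 14)/(b + 4*b²) = (-14 + g)/(b + 4*b²))
k = 13/28896 (k = ((-14 + 1)/(32*(1 + 4*32)))/(-7) = ((1/32)*(-13)/(1 + 128))*(-⅐) = ((1/32)*(-13)/129)*(-⅐) = ((1/32)*(1/129)*(-13))*(-⅐) = -13/4128*(-⅐) = 13/28896 ≈ 0.00044989)
-k = -1*13/28896 = -13/28896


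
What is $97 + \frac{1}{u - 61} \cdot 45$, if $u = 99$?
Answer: $\frac{3731}{38} \approx 98.184$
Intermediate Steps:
$97 + \frac{1}{u - 61} \cdot 45 = 97 + \frac{1}{99 - 61} \cdot 45 = 97 + \frac{1}{38} \cdot 45 = 97 + \frac{45}{38} = \frac{3731}{38}$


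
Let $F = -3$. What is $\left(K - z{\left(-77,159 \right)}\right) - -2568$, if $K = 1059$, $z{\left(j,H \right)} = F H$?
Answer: $4104$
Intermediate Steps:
$z{\left(j,H \right)} = - 3 H$
$\left(K - z{\left(-77,159 \right)}\right) - -2568 = \left(1059 - \left(-3\right) 159\right) - -2568 = \left(1059 - -477\right) + 2568 = \left(1059 + 477\right) + 2568 = 1536 + 2568 = 4104$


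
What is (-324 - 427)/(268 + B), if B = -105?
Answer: -751/163 ≈ -4.6074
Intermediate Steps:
(-324 - 427)/(268 + B) = (-324 - 427)/(268 - 105) = -751/163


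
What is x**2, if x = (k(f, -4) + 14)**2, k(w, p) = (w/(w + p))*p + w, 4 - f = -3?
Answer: 1500625/81 ≈ 18526.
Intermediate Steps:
f = 7 (f = 4 - 1*(-3) = 4 + 3 = 7)
k(w, p) = w + p*w/(p + w) (k(w, p) = (w/(p + w))*p + w = p*w/(p + w) + w = w + p*w/(p + w))
x = 1225/9 (x = (7*(7 + 2*(-4))/(-4 + 7) + 14)**2 = (7*(7 - 8)/3 + 14)**2 = (7*(1/3)*(-1) + 14)**2 = (-7/3 + 14)**2 = (35/3)**2 = 1225/9 ≈ 136.11)
x**2 = (1225/9)**2 = 1500625/81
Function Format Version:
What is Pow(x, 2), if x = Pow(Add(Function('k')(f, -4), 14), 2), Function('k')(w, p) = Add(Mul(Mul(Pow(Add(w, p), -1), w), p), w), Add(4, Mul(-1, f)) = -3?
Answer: Rational(1500625, 81) ≈ 18526.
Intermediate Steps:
f = 7 (f = Add(4, Mul(-1, -3)) = Add(4, 3) = 7)
Function('k')(w, p) = Add(w, Mul(p, w, Pow(Add(p, w), -1))) (Function('k')(w, p) = Add(Mul(Mul(Pow(Add(p, w), -1), w), p), w) = Add(Mul(Mul(w, Pow(Add(p, w), -1)), p), w) = Add(Mul(p, w, Pow(Add(p, w), -1)), w) = Add(w, Mul(p, w, Pow(Add(p, w), -1))))
x = Rational(1225, 9) (x = Pow(Add(Mul(7, Pow(Add(-4, 7), -1), Add(7, Mul(2, -4))), 14), 2) = Pow(Add(Mul(7, Pow(3, -1), Add(7, -8)), 14), 2) = Pow(Add(Mul(7, Rational(1, 3), -1), 14), 2) = Pow(Add(Rational(-7, 3), 14), 2) = Pow(Rational(35, 3), 2) = Rational(1225, 9) ≈ 136.11)
Pow(x, 2) = Pow(Rational(1225, 9), 2) = Rational(1500625, 81)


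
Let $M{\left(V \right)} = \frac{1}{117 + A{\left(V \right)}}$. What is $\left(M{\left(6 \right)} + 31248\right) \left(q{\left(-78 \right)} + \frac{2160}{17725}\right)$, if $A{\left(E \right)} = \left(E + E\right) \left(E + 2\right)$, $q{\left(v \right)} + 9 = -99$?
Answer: $- \frac{169691589540}{50339} \approx -3.371 \cdot 10^{6}$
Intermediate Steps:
$q{\left(v \right)} = -108$ ($q{\left(v \right)} = -9 - 99 = -108$)
$A{\left(E \right)} = 2 E \left(2 + E\right)$
$M{\left(V \right)} = \frac{1}{117 + 2 V \left(2 + V\right)}$
$\left(M{\left(6 \right)} + 31248\right) \left(q{\left(-78 \right)} + \frac{2160}{17725}\right) = \left(\frac{1}{117 + 2 \cdot 6 \left(2 + 6\right)} + 31248\right) \left(-108 + \frac{2160}{17725}\right) = \left(\frac{1}{117 + 2 \cdot 6 \cdot 8} + 31248\right) \left(-108 + 2160 \cdot \frac{1}{17725}\right) = \left(\frac{1}{117 + 96} + 31248\right) \left(-108 + \frac{432}{3545}\right) = \left(\frac{1}{213} + 31248\right) \left(- \frac{382428}{3545}\right) = \frac{6655825}{213} \left(- \frac{382428}{3545}\right) = - \frac{169691589540}{50339}$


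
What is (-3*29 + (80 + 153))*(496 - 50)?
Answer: 65116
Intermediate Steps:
(-3*29 + (80 + 153))*(496 - 50) = (-87 + 233)*446 = 146*446 = 65116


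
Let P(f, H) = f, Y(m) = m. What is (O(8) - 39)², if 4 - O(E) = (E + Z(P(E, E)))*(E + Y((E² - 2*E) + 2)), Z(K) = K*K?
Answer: 17732521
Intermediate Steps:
Z(K) = K²
O(E) = 4 - (E + E²)*(2 + E² - E) (O(E) = 4 - (E + E²)*(E + ((E² - 2*E) + 2)) = 4 - (E + E²)*(E + (2 + E² - 2*E)) = 4 - (E + E²)*(2 + E² - E))
(O(8) - 39)² = ((4 - 1*8² - 1*8⁴ - 2*8) - 39)² = ((4 - 1*64 - 1*4096 - 16) - 39)² = ((4 - 64 - 4096 - 16) - 39)² = (-4172 - 39)² = (-4211)² = 17732521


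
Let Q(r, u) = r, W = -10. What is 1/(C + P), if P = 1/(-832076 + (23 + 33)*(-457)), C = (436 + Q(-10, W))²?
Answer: 857668/155646157967 ≈ 5.5104e-6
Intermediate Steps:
C = 181476 (C = (436 - 10)² = 426² = 181476)
P = -1/857668 (P = 1/(-832076 + 56*(-457)) = 1/(-832076 - 25592) = 1/(-857668) = -1/857668 ≈ -1.1660e-6)
1/(C + P) = 1/(181476 - 1/857668) = 1/(155646157967/857668) = 857668/155646157967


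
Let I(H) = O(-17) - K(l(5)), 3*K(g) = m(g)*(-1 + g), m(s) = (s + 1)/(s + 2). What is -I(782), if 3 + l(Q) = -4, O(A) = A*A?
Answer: -1461/5 ≈ -292.20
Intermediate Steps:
O(A) = A**2
l(Q) = -7 (l(Q) = -3 - 4 = -7)
m(s) = (1 + s)/(2 + s)
K(g) = (1 + g)*(-1 + g)/(3*(2 + g)) (K(g) = (((1 + g)/(2 + g))*(-1 + g))/3 = ((1 + g)*(-1 + g)/(2 + g))/3 = (1 + g)*(-1 + g)/(3*(2 + g)))
I(H) = 1461/5 (I(H) = (-17)**2 - (-1 + (-7)**2)/(3*(2 - 7)) = 289 - (-1 + 49)/(3*(-5)) = 289 - (-1)*48/(3*5) = 289 - 1*(-16/5) = 289 + 16/5 = 1461/5)
-I(782) = -1*1461/5 = -1461/5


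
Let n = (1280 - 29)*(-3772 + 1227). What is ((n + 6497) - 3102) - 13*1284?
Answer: -3197092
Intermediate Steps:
n = -3183795 (n = 1251*(-2545) = -3183795)
((n + 6497) - 3102) - 13*1284 = ((-3183795 + 6497) - 3102) - 13*1284 = (-3177298 - 3102) - 16692 = -3180400 - 16692 = -3197092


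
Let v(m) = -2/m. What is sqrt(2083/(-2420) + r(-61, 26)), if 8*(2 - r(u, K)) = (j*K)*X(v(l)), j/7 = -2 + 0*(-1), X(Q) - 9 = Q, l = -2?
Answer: sqrt(5519285)/110 ≈ 21.357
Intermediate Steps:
X(Q) = 9 + Q
j = -14 (j = 7*(-2 + 0*(-1)) = 7*(-2 + 0) = 7*(-2) = -14)
r(u, K) = 2 + 35*K/2 (r(u, K) = 2 - (-14*K)*(9 - 2/(-2))/8 = 2 - (-14*K)*(9 - 2*(-1/2))/8 = 2 - (-14*K)*(9 + 1)/8 = 2 - (-14*K)*10/8 = 2 - (-35)*K/2 = 2 + 35*K/2)
sqrt(2083/(-2420) + r(-61, 26)) = sqrt(2083/(-2420) + (2 + (35/2)*26)) = sqrt(2083*(-1/2420) + (2 + 455)) = sqrt(-2083/2420 + 457) = sqrt(1103857/2420) = sqrt(5519285)/110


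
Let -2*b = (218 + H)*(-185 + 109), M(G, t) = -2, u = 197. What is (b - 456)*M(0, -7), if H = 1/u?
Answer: -3084308/197 ≈ -15656.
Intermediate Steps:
H = 1/197 ≈ 0.0050761
b = 1631986/197 (b = -(218 + 1/197)*(-185 + 109)/2 = -42947*(-76)/394 = -1/2*(-3263972/197) = 1631986/197 ≈ 8284.2)
(b - 456)*M(0, -7) = (1631986/197 - 456)*(-2) = (1542154/197)*(-2) = -3084308/197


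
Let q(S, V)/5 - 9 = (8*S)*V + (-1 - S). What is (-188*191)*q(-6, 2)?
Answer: 14722280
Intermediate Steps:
q(S, V) = 40 - 5*S + 40*S*V (q(S, V) = 45 + 5*((8*S)*V + (-1 - S)) = 45 + 5*(8*S*V + (-1 - S)) = 45 + 5*(-1 - S + 8*S*V) = 45 + (-5 - 5*S + 40*S*V) = 40 - 5*S + 40*S*V)
(-188*191)*q(-6, 2) = (-188*191)*(40 - 5*(-6) + 40*(-6)*2) = -35908*(40 + 30 - 480) = -35908*(-410) = 14722280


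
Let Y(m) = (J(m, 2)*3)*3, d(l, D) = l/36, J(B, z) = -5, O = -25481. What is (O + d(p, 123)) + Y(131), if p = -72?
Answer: -25528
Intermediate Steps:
d(l, D) = l/36 (d(l, D) = l*(1/36) = l/36)
Y(m) = -45 (Y(m) = -5*3*3 = -15*3 = -45)
(O + d(p, 123)) + Y(131) = (-25481 + (1/36)*(-72)) - 45 = (-25481 - 2) - 45 = -25483 - 45 = -25528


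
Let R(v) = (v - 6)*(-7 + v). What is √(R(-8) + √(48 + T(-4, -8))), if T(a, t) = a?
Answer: √(210 + 2*√11) ≈ 14.718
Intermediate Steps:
R(v) = (-7 + v)*(-6 + v) (R(v) = (-6 + v)*(-7 + v) = (-7 + v)*(-6 + v))
√(R(-8) + √(48 + T(-4, -8))) = √((42 + (-8)² - 13*(-8)) + √(48 - 4)) = √((42 + 64 + 104) + √44) = √(210 + 2*√11)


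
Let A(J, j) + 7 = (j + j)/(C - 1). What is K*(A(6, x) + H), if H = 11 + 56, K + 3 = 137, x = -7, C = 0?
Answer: 9916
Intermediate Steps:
A(J, j) = -7 - 2*j (A(J, j) = -7 + (j + j)/(0 - 1) = -7 + (2*j)/(-1) = -7 + (2*j)*(-1) = -7 - 2*j)
K = 134 (K = -3 + 137 = 134)
H = 67
K*(A(6, x) + H) = 134*((-7 - 2*(-7)) + 67) = 134*((-7 + 14) + 67) = 134*(7 + 67) = 134*74 = 9916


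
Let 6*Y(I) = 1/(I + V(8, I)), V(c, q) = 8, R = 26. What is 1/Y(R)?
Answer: 204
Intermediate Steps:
Y(I) = 1/(6*(8 + I)) (Y(I) = 1/(6*(I + 8)) = 1/(6*(8 + I)))
1/Y(R) = 1/(1/(6*(8 + 26))) = 1/((1/6)/34) = 1/((1/6)*(1/34)) = 1/(1/204) = 204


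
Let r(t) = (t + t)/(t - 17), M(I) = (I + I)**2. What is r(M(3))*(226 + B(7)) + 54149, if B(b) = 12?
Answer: 1045967/19 ≈ 55051.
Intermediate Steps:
M(I) = 4*I**2 (M(I) = (2*I)**2 = 4*I**2)
r(t) = 2*t/(-17 + t) (r(t) = (2*t)/(-17 + t) = 2*t/(-17 + t))
r(M(3))*(226 + B(7)) + 54149 = (2*(4*3**2)/(-17 + 4*3**2))*(226 + 12) + 54149 = (2*(4*9)/(-17 + 4*9))*238 + 54149 = (2*36/(-17 + 36))*238 + 54149 = (2*36/19)*238 + 54149 = (2*36*(1/19))*238 + 54149 = (72/19)*238 + 54149 = 17136/19 + 54149 = 1045967/19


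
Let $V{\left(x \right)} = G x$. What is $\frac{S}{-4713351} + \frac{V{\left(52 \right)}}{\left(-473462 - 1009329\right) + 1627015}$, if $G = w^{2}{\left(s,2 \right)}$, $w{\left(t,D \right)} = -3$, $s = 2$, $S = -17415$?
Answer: $\frac{393125769}{56648194552} \approx 0.0069398$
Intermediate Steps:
$G = 9$ ($G = \left(-3\right)^{2} = 9$)
$V{\left(x \right)} = 9 x$
$\frac{S}{-4713351} + \frac{V{\left(52 \right)}}{\left(-473462 - 1009329\right) + 1627015} = - \frac{17415}{-4713351} + \frac{9 \cdot 52}{\left(-473462 - 1009329\right) + 1627015} = \left(-17415\right) \left(- \frac{1}{4713351}\right) + \frac{468}{-1482791 + 1627015} = \frac{5805}{1571117} + \frac{468}{144224} = \frac{5805}{1571117} + 468 \cdot \frac{1}{144224} = \frac{5805}{1571117} + \frac{117}{36056} = \frac{393125769}{56648194552}$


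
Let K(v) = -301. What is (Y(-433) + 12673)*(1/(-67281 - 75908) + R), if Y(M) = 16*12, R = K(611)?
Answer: -17886454350/4619 ≈ -3.8724e+6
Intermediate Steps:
R = -301
Y(M) = 192
(Y(-433) + 12673)*(1/(-67281 - 75908) + R) = (192 + 12673)*(1/(-67281 - 75908) - 301) = 12865*(1/(-143189) - 301) = 12865*(-1/143189 - 301) = 12865*(-43099890/143189) = -17886454350/4619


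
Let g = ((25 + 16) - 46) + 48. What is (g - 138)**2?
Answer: 9025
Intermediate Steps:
g = 43 (g = (41 - 46) + 48 = -5 + 48 = 43)
(g - 138)**2 = (43 - 138)**2 = (-95)**2 = 9025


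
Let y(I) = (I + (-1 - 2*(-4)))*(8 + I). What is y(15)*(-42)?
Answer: -21252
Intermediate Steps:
y(I) = (7 + I)*(8 + I) (y(I) = (I + (-1 + 8))*(8 + I) = (I + 7)*(8 + I) = (7 + I)*(8 + I))
y(15)*(-42) = (56 + 15**2 + 15*15)*(-42) = (56 + 225 + 225)*(-42) = 506*(-42) = -21252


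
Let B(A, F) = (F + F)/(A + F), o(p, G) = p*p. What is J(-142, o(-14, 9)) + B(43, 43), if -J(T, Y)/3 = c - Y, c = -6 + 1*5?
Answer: 592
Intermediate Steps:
o(p, G) = p²
B(A, F) = 2*F/(A + F) (B(A, F) = (2*F)/(A + F) = 2*F/(A + F))
c = -1 (c = -6 + 5 = -1)
J(T, Y) = 3 + 3*Y (J(T, Y) = -3*(-1 - Y) = 3 + 3*Y)
J(-142, o(-14, 9)) + B(43, 43) = (3 + 3*(-14)²) + 2*43/(43 + 43) = (3 + 3*196) + 2*43/86 = (3 + 588) + 2*43*(1/86) = 591 + 1 = 592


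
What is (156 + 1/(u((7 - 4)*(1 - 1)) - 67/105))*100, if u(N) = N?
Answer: 1034700/67 ≈ 15443.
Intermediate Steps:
(156 + 1/(u((7 - 4)*(1 - 1)) - 67/105))*100 = (156 + 1/((7 - 4)*(1 - 1) - 67/105))*100 = (156 + 1/(3*0 - 67*1/105))*100 = (156 + 1/(0 - 67/105))*100 = (156 + 1/(-67/105))*100 = (156 - 105/67)*100 = (10347/67)*100 = 1034700/67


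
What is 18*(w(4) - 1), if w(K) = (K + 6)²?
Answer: 1782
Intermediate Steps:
w(K) = (6 + K)²
18*(w(4) - 1) = 18*((6 + 4)² - 1) = 18*(10² - 1) = 18*(100 - 1) = 18*99 = 1782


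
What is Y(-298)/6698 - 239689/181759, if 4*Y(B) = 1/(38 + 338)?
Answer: -2414576948929/1831002360128 ≈ -1.3187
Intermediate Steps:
Y(B) = 1/1504 (Y(B) = 1/(4*(38 + 338)) = (¼)/376 = (¼)*(1/376) = 1/1504)
Y(-298)/6698 - 239689/181759 = (1/1504)/6698 - 239689/181759 = (1/1504)*(1/6698) - 239689*1/181759 = 1/10073792 - 239689/181759 = -2414576948929/1831002360128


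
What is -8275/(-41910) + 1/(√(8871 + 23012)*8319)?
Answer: 1655/8382 + √31883/265234677 ≈ 0.19745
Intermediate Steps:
-8275/(-41910) + 1/(√(8871 + 23012)*8319) = -8275*(-1/41910) + (1/8319)/√31883 = 1655/8382 + (√31883/31883)*(1/8319) = 1655/8382 + √31883/265234677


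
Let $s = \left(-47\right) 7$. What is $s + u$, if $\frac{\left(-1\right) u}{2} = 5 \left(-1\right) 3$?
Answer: $-299$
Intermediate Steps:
$s = -329$
$u = 30$ ($u = - 2 \cdot 5 \left(-1\right) 3 = - 2 \left(\left(-5\right) 3\right) = \left(-2\right) \left(-15\right) = 30$)
$s + u = -329 + 30 = -299$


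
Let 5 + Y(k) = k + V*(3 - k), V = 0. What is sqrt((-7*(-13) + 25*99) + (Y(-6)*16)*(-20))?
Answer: sqrt(6086) ≈ 78.013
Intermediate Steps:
Y(k) = -5 + k (Y(k) = -5 + (k + 0*(3 - k)) = -5 + (k + 0) = -5 + k)
sqrt((-7*(-13) + 25*99) + (Y(-6)*16)*(-20)) = sqrt((-7*(-13) + 25*99) + ((-5 - 6)*16)*(-20)) = sqrt((91 + 2475) - 11*16*(-20)) = sqrt(2566 - 176*(-20)) = sqrt(2566 + 3520) = sqrt(6086)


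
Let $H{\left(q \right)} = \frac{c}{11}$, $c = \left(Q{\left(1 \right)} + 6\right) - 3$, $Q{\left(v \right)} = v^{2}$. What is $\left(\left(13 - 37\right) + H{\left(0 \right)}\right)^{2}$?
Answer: $\frac{67600}{121} \approx 558.68$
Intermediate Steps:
$c = 4$ ($c = \left(1^{2} + 6\right) - 3 = \left(1 + 6\right) - 3 = 7 - 3 = 4$)
$H{\left(q \right)} = \frac{4}{11}$
$\left(\left(13 - 37\right) + H{\left(0 \right)}\right)^{2} = \left(\left(13 - 37\right) + \frac{4}{11}\right)^{2} = \left(-24 + \frac{4}{11}\right)^{2} = \left(- \frac{260}{11}\right)^{2} = \frac{67600}{121}$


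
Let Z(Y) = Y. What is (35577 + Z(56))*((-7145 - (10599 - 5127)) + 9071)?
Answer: -126354618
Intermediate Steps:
(35577 + Z(56))*((-7145 - (10599 - 5127)) + 9071) = (35577 + 56)*((-7145 - (10599 - 5127)) + 9071) = 35633*((-7145 - 1*5472) + 9071) = 35633*((-7145 - 5472) + 9071) = 35633*(-12617 + 9071) = 35633*(-3546) = -126354618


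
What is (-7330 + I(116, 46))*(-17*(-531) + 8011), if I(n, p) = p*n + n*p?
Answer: 56940996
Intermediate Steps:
I(n, p) = 2*n*p (I(n, p) = n*p + n*p = 2*n*p)
(-7330 + I(116, 46))*(-17*(-531) + 8011) = (-7330 + 2*116*46)*(-17*(-531) + 8011) = (-7330 + 10672)*(9027 + 8011) = 3342*17038 = 56940996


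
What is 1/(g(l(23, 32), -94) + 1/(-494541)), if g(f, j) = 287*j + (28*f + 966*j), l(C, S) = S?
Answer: -494541/57804919327 ≈ -8.5553e-6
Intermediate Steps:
g(f, j) = 28*f + 1253*j
1/(g(l(23, 32), -94) + 1/(-494541)) = 1/((28*32 + 1253*(-94)) + 1/(-494541)) = 1/((896 - 117782) - 1/494541) = 1/(-116886 - 1/494541) = 1/(-57804919327/494541) = -494541/57804919327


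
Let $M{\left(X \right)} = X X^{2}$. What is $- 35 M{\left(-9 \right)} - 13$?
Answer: $25502$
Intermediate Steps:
$M{\left(X \right)} = X^{3}$
$- 35 M{\left(-9 \right)} - 13 = - 35 \left(-9\right)^{3} - 13 = \left(-35\right) \left(-729\right) - 13 = 25515 - 13 = 25502$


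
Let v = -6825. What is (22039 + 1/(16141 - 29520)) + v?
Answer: 203548105/13379 ≈ 15214.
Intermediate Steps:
(22039 + 1/(16141 - 29520)) + v = (22039 + 1/(16141 - 29520)) - 6825 = (22039 + 1/(-13379)) - 6825 = (22039 - 1/13379) - 6825 = 294859780/13379 - 6825 = 203548105/13379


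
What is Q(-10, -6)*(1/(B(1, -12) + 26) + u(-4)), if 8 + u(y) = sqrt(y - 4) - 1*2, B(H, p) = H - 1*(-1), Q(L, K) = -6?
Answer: 837/14 - 12*I*sqrt(2) ≈ 59.786 - 16.971*I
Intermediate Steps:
B(H, p) = 1 + H (B(H, p) = H + 1 = 1 + H)
u(y) = -10 + sqrt(-4 + y) (u(y) = -8 + (sqrt(y - 4) - 1*2) = -8 + (sqrt(-4 + y) - 2) = -8 + (-2 + sqrt(-4 + y)) = -10 + sqrt(-4 + y))
Q(-10, -6)*(1/(B(1, -12) + 26) + u(-4)) = -6*(1/((1 + 1) + 26) + (-10 + sqrt(-4 - 4))) = -6*(1/(2 + 26) + (-10 + sqrt(-8))) = -6*(1/28 + (-10 + 2*I*sqrt(2))) = -6*(-279/28 + 2*I*sqrt(2)) = 837/14 - 12*I*sqrt(2)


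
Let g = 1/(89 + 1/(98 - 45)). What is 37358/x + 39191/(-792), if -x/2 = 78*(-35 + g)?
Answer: -598934647/14046552 ≈ -42.639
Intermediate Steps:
g = 53/4718 (g = 1/(89 + 1/53) = 1/(4718/53) = 53/4718 ≈ 0.011234)
x = 12876006/2359 (x = -156*(-35 + 53/4718) = -156*(-165077)/4718 = -2*(-6438003/2359) = 12876006/2359 ≈ 5458.3)
37358/x + 39191/(-792) = 37358/(12876006/2359) + 39191/(-792) = 37358*(2359/12876006) + 39191*(-1/792) = 44063761/6438003 - 39191/792 = -598934647/14046552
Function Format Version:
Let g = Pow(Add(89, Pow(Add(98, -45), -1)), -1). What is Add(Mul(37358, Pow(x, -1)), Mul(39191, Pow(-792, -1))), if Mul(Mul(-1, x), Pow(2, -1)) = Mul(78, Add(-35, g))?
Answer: Rational(-598934647, 14046552) ≈ -42.639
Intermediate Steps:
g = Rational(53, 4718) (g = Pow(Add(89, Pow(53, -1)), -1) = Pow(Add(89, Rational(1, 53)), -1) = Pow(Rational(4718, 53), -1) = Rational(53, 4718) ≈ 0.011234)
x = Rational(12876006, 2359) (x = Mul(-2, Mul(78, Add(-35, Rational(53, 4718)))) = Mul(-2, Mul(78, Rational(-165077, 4718))) = Mul(-2, Rational(-6438003, 2359)) = Rational(12876006, 2359) ≈ 5458.3)
Add(Mul(37358, Pow(x, -1)), Mul(39191, Pow(-792, -1))) = Add(Mul(37358, Pow(Rational(12876006, 2359), -1)), Mul(39191, Pow(-792, -1))) = Add(Mul(37358, Rational(2359, 12876006)), Mul(39191, Rational(-1, 792))) = Add(Rational(44063761, 6438003), Rational(-39191, 792)) = Rational(-598934647, 14046552)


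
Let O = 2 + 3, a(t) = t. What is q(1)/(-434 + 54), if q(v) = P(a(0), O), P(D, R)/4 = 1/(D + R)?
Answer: -1/475 ≈ -0.0021053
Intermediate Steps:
O = 5
P(D, R) = 4/(D + R)
q(v) = ⅘ (q(v) = 4/(0 + 5) = 4/5 = 4*(⅕) = ⅘)
q(1)/(-434 + 54) = 4/(5*(-434 + 54)) = (⅘)/(-380) = (⅘)*(-1/380) = -1/475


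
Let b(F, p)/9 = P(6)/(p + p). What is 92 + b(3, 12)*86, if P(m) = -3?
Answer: -19/4 ≈ -4.7500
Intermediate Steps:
b(F, p) = -27/(2*p) (b(F, p) = 9*(-3/(p + p)) = 9*(-3*1/(2*p)) = 9*(-3/(2*p)) = -27/(2*p))
92 + b(3, 12)*86 = 92 - 27/2/12*86 = 92 - 27/2*1/12*86 = 92 - 9/8*86 = 92 - 387/4 = -19/4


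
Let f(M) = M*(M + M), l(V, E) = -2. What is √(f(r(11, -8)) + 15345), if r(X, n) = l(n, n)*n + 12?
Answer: √16913 ≈ 130.05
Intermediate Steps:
r(X, n) = 12 - 2*n (r(X, n) = -2*n + 12 = 12 - 2*n)
f(M) = 2*M² (f(M) = M*(2*M) = 2*M²)
√(f(r(11, -8)) + 15345) = √(2*(12 - 2*(-8))² + 15345) = √(2*(12 + 16)² + 15345) = √(2*28² + 15345) = √(2*784 + 15345) = √(1568 + 15345) = √16913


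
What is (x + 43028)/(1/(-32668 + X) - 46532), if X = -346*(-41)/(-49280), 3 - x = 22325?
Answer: -8333612284389/18727887910378 ≈ -0.44498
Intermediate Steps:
x = -22322 (x = 3 - 1*22325 = 3 - 22325 = -22322)
X = -7093/24640 (X = 14186*(-1/49280) = -7093/24640 ≈ -0.28787)
(x + 43028)/(1/(-32668 + X) - 46532) = (-22322 + 43028)/(1/(-32668 - 7093/24640) - 46532) = 20706/(1/(-804946613/24640) - 46532) = 20706/(-24640/804946613 - 46532) = 20706/(-37455775820756/804946613) = 20706*(-804946613/37455775820756) = -8333612284389/18727887910378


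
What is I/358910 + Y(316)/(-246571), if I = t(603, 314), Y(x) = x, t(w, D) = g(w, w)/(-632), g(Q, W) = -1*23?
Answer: -71672962787/55929976089520 ≈ -0.0012815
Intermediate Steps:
g(Q, W) = -23
t(w, D) = 23/632 (t(w, D) = -23/(-632) = -23*(-1/632) = 23/632)
I = 23/632 ≈ 0.036392
I/358910 + Y(316)/(-246571) = (23/632)/358910 + 316/(-246571) = (23/632)*(1/358910) + 316*(-1/246571) = 23/226831120 - 316/246571 = -71672962787/55929976089520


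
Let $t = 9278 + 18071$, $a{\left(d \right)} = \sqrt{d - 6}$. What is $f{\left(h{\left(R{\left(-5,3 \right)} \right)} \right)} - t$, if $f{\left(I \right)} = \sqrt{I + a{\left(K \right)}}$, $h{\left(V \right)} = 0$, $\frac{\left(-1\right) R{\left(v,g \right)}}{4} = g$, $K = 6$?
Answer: $-27349$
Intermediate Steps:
$R{\left(v,g \right)} = - 4 g$
$a{\left(d \right)} = \sqrt{-6 + d}$
$t = 27349$
$f{\left(I \right)} = \sqrt{I}$ ($f{\left(I \right)} = \sqrt{I + \sqrt{-6 + 6}} = \sqrt{I + \sqrt{0}} = \sqrt{I + 0} = \sqrt{I}$)
$f{\left(h{\left(R{\left(-5,3 \right)} \right)} \right)} - t = \sqrt{0} - 27349 = 0 - 27349 = -27349$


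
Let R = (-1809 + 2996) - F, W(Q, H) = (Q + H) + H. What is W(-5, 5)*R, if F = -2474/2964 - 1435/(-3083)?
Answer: 27125485615/4569006 ≈ 5936.8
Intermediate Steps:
W(Q, H) = Q + 2*H (W(Q, H) = (H + Q) + H = Q + 2*H)
F = -1687001/4569006 (F = -2474*1/2964 - 1435*(-1/3083) = -1237/1482 + 1435/3083 = -1687001/4569006 ≈ -0.36923)
R = 5425097123/4569006 (R = (-1809 + 2996) - 1*(-1687001/4569006) = 1187 + 1687001/4569006 = 5425097123/4569006 ≈ 1187.4)
W(-5, 5)*R = (-5 + 2*5)*(5425097123/4569006) = (-5 + 10)*(5425097123/4569006) = 5*(5425097123/4569006) = 27125485615/4569006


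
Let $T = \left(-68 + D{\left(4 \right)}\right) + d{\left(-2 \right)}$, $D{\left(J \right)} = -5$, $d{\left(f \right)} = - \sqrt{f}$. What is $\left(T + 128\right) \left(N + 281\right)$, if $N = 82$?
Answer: $19965 - 363 i \sqrt{2} \approx 19965.0 - 513.36 i$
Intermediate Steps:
$T = -73 - i \sqrt{2}$ ($T = \left(-68 - 5\right) - \sqrt{-2} = -73 - i \sqrt{2} \approx -73.0 - 1.4142 i$)
$\left(T + 128\right) \left(N + 281\right) = \left(\left(-73 - i \sqrt{2}\right) + 128\right) \left(82 + 281\right) = \left(55 - i \sqrt{2}\right) 363 = 19965 - 363 i \sqrt{2}$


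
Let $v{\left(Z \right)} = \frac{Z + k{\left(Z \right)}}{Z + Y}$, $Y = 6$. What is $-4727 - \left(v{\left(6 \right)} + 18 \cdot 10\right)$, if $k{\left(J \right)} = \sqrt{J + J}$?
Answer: $- \frac{9815}{2} - \frac{\sqrt{3}}{6} \approx -4907.8$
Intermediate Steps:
$k{\left(J \right)} = \sqrt{2} \sqrt{J}$ ($k{\left(J \right)} = \sqrt{2 J} = \sqrt{2} \sqrt{J}$)
$v{\left(Z \right)} = \frac{Z + \sqrt{2} \sqrt{Z}}{6 + Z}$ ($v{\left(Z \right)} = \frac{Z + \sqrt{2} \sqrt{Z}}{Z + 6} = \frac{Z + \sqrt{2} \sqrt{Z}}{6 + Z}$)
$-4727 - \left(v{\left(6 \right)} + 18 \cdot 10\right) = -4727 - \left(\frac{6 + \sqrt{2} \sqrt{6}}{6 + 6} + 18 \cdot 10\right) = -4727 - \left(\frac{6 + 2 \sqrt{3}}{12} + 180\right) = -4727 - \left(\left(\frac{1}{2} + \frac{\sqrt{3}}{6}\right) + 180\right) = -4727 - \left(\frac{361}{2} + \frac{\sqrt{3}}{6}\right) = - \frac{9815}{2} - \frac{\sqrt{3}}{6}$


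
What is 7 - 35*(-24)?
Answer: 847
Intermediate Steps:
7 - 35*(-24) = 7 + 840 = 847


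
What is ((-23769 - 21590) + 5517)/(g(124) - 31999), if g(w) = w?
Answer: 39842/31875 ≈ 1.2499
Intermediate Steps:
((-23769 - 21590) + 5517)/(g(124) - 31999) = ((-23769 - 21590) + 5517)/(124 - 31999) = (-45359 + 5517)/(-31875) = -39842*(-1/31875) = 39842/31875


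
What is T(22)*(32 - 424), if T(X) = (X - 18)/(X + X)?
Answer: -392/11 ≈ -35.636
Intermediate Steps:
T(X) = (-18 + X)/(2*X) (T(X) = (-18 + X)/((2*X)) = (-18 + X)*(1/(2*X)) = (-18 + X)/(2*X))
T(22)*(32 - 424) = ((½)*(-18 + 22)/22)*(32 - 424) = ((½)*(1/22)*4)*(-392) = (1/11)*(-392) = -392/11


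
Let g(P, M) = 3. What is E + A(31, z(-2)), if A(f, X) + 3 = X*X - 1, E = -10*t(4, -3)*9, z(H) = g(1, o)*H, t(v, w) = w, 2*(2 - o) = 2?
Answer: 302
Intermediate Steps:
o = 1 (o = 2 - ½*2 = 2 - 1 = 1)
z(H) = 3*H
E = 270 (E = -10*(-3)*9 = 30*9 = 270)
A(f, X) = -4 + X² (A(f, X) = -3 + (X*X - 1) = -3 + (X² - 1) = -3 + (-1 + X²) = -4 + X²)
E + A(31, z(-2)) = 270 + (-4 + (3*(-2))²) = 270 + (-4 + (-6)²) = 270 + (-4 + 36) = 270 + 32 = 302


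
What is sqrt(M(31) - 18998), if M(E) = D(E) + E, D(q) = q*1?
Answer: 6*I*sqrt(526) ≈ 137.61*I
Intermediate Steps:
D(q) = q
M(E) = 2*E (M(E) = E + E = 2*E)
sqrt(M(31) - 18998) = sqrt(2*31 - 18998) = sqrt(62 - 18998) = sqrt(-18936) = 6*I*sqrt(526)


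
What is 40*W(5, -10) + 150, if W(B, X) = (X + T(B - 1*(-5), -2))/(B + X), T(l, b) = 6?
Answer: 182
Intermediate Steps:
W(B, X) = (6 + X)/(B + X) (W(B, X) = (X + 6)/(B + X) = (6 + X)/(B + X))
40*W(5, -10) + 150 = 40*((6 - 10)/(5 - 10)) + 150 = 40*(-4/(-5)) + 150 = 40*(-1/5*(-4)) + 150 = 40*(4/5) + 150 = 32 + 150 = 182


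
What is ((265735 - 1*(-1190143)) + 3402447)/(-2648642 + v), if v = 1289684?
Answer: -4858325/1358958 ≈ -3.5750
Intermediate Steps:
((265735 - 1*(-1190143)) + 3402447)/(-2648642 + v) = ((265735 - 1*(-1190143)) + 3402447)/(-2648642 + 1289684) = ((265735 + 1190143) + 3402447)/(-1358958) = (1455878 + 3402447)*(-1/1358958) = 4858325*(-1/1358958) = -4858325/1358958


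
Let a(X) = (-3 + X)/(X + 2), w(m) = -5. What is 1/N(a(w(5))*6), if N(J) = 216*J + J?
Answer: 1/3472 ≈ 0.00028802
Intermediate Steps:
a(X) = (-3 + X)/(2 + X)
N(J) = 217*J
1/N(a(w(5))*6) = 1/(217*(((-3 - 5)/(2 - 5))*6)) = 1/(217*((-8/(-3))*6)) = 1/(217*(-⅓*(-8)*6)) = 1/(217*((8/3)*6)) = 1/(217*16) = 1/3472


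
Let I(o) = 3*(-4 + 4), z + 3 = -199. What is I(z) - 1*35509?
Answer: -35509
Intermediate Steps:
z = -202 (z = -3 - 199 = -202)
I(o) = 0 (I(o) = 3*0 = 0)
I(z) - 1*35509 = 0 - 1*35509 = 0 - 35509 = -35509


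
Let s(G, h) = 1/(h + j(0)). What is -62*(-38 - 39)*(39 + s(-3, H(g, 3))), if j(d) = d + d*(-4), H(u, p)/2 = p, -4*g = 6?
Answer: 560945/3 ≈ 1.8698e+5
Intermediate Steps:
g = -3/2 (g = -1/4*6 = -3/2 ≈ -1.5000)
H(u, p) = 2*p
j(d) = -3*d (j(d) = d - 4*d = -3*d)
s(G, h) = 1/h (s(G, h) = 1/(h - 3*0) = 1/(h + 0) = 1/h)
-62*(-38 - 39)*(39 + s(-3, H(g, 3))) = -62*(-38 - 39)*(39 + 1/(2*3)) = -(-4774)*(39 + 1/6) = -(-4774)*235/6 = -62*(-18095/6) = 560945/3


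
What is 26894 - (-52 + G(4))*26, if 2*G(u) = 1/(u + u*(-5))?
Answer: 451949/16 ≈ 28247.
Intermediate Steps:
G(u) = -1/(8*u) (G(u) = 1/(2*(u + u*(-5))) = 1/(2*(u - 5*u)) = 1/(2*((-4*u))) = (-1/(4*u))/2 = -1/(8*u))
26894 - (-52 + G(4))*26 = 26894 - (-52 - ⅛/4)*26 = 26894 - (-52 - ⅛*¼)*26 = 26894 - (-52 - 1/32)*26 = 26894 - (-1665)*26/32 = 26894 - 1*(-21645/16) = 26894 + 21645/16 = 451949/16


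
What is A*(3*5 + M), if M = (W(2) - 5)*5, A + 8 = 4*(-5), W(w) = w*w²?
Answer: -840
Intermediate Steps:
W(w) = w³
A = -28 (A = -8 + 4*(-5) = -8 - 20 = -28)
M = 15 (M = (2³ - 5)*5 = (8 - 5)*5 = 3*5 = 15)
A*(3*5 + M) = -28*(3*5 + 15) = -28*(15 + 15) = -28*30 = -840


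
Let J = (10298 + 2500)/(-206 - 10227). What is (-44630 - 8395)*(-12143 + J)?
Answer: 6718305518925/10433 ≈ 6.4395e+8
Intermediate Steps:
J = -12798/10433 (J = 12798/(-10433) = 12798*(-1/10433) = -12798/10433 ≈ -1.2267)
(-44630 - 8395)*(-12143 + J) = (-44630 - 8395)*(-12143 - 12798/10433) = -53025*(-126700717/10433) = 6718305518925/10433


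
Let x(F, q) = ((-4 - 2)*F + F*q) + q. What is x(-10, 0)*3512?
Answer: 210720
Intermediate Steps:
x(F, q) = q - 6*F + F*q (x(F, q) = (-6*F + F*q) + q = q - 6*F + F*q)
x(-10, 0)*3512 = (0 - 6*(-10) - 10*0)*3512 = (0 + 60 + 0)*3512 = 60*3512 = 210720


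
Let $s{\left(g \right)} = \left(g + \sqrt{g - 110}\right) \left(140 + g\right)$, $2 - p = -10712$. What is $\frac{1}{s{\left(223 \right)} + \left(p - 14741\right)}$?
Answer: $\frac{76922}{5902104187} - \frac{363 \sqrt{113}}{5902104187} \approx 1.2379 \cdot 10^{-5}$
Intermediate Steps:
$p = 10714$ ($p = 2 - -10712 = 2 + 10712 = 10714$)
$s{\left(g \right)} = \left(140 + g\right) \left(g + \sqrt{-110 + g}\right)$ ($s{\left(g \right)} = \left(g + \sqrt{-110 + g}\right) \left(140 + g\right) = \left(140 + g\right) \left(g + \sqrt{-110 + g}\right)$)
$\frac{1}{s{\left(223 \right)} + \left(p - 14741\right)} = \frac{1}{\left(223^{2} + 140 \cdot 223 + 140 \sqrt{-110 + 223} + 223 \sqrt{-110 + 223}\right) + \left(10714 - 14741\right)} = \frac{1}{\left(49729 + 31220 + 140 \sqrt{113} + 223 \sqrt{113}\right) + \left(10714 - 14741\right)} = \frac{1}{\left(80949 + 363 \sqrt{113}\right) - 4027} = \frac{1}{76922 + 363 \sqrt{113}}$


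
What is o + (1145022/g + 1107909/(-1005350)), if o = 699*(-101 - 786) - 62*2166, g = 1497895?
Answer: -227182999837830021/301181747650 ≈ -7.5431e+5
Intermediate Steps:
o = -754305 (o = 699*(-887) - 134292 = -620013 - 134292 = -754305)
o + (1145022/g + 1107909/(-1005350)) = -754305 + (1145022/1497895 + 1107909/(-1005350)) = -754305 + (1145022*(1/1497895) + 1107909*(-1/1005350)) = -754305 + (1145022/1497895 - 1107909/1005350) = -754305 - 101676696771/301181747650 = -227182999837830021/301181747650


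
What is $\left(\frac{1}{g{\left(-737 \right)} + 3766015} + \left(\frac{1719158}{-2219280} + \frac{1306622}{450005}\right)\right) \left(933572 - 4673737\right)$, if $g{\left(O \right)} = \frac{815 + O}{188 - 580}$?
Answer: $- \frac{16770683305933365875558063}{2106199416513077304} \approx -7.9625 \cdot 10^{6}$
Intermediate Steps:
$g{\left(O \right)} = - \frac{815}{392} - \frac{O}{392}$ ($g{\left(O \right)} = \frac{815 + O}{-392} = \left(815 + O\right) \left(- \frac{1}{392}\right) = - \frac{815}{392} - \frac{O}{392}$)
$\left(\frac{1}{g{\left(-737 \right)} + 3766015} + \left(\frac{1719158}{-2219280} + \frac{1306622}{450005}\right)\right) \left(933572 - 4673737\right) = \left(\frac{1}{\left(- \frac{815}{392} - - \frac{737}{392}\right) + 3766015} + \left(\frac{1719158}{-2219280} + \frac{1306622}{450005}\right)\right) \left(933572 - 4673737\right) = \left(\frac{1}{\left(- \frac{815}{392} + \frac{737}{392}\right) + 3766015} + \left(1719158 \left(- \frac{1}{2219280}\right) + 1306622 \cdot \frac{1}{450005}\right)\right) \left(-3740165\right) = \left(\frac{1}{- \frac{39}{196} + 3766015} + \left(- \frac{122797}{158520} + \frac{1306622}{450005}\right)\right) \left(-3740165\right) = \left(\frac{1}{\frac{738138901}{196}} + \frac{30373291091}{14266958520}\right) \left(-3740165\right) = \left(\frac{196}{738138901} + \frac{30373291091}{14266958520}\right) \left(-3740165\right) = \frac{22419710501987700911}{10530997082565386520} \left(-3740165\right) = - \frac{16770683305933365875558063}{2106199416513077304}$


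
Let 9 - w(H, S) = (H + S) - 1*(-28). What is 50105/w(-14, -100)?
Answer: 10021/19 ≈ 527.42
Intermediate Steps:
w(H, S) = -19 - H - S (w(H, S) = 9 - ((H + S) - 1*(-28)) = 9 - ((H + S) + 28) = 9 - (28 + H + S) = 9 + (-28 - H - S) = -19 - H - S)
50105/w(-14, -100) = 50105/(-19 - 1*(-14) - 1*(-100)) = 50105/(-19 + 14 + 100) = 50105/95 = 50105*(1/95) = 10021/19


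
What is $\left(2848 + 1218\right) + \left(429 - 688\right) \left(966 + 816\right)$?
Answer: $-457472$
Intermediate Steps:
$\left(2848 + 1218\right) + \left(429 - 688\right) \left(966 + 816\right) = 4066 - 461538 = -457472$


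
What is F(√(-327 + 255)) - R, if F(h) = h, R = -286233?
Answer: 286233 + 6*I*√2 ≈ 2.8623e+5 + 8.4853*I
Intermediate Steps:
F(√(-327 + 255)) - R = √(-327 + 255) - 1*(-286233) = √(-72) + 286233 = 6*I*√2 + 286233 = 286233 + 6*I*√2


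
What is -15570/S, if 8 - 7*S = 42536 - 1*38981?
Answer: 108990/3547 ≈ 30.727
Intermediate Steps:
S = -3547/7 (S = 8/7 - (42536 - 1*38981)/7 = 8/7 - (42536 - 38981)/7 = 8/7 - ⅐*3555 = 8/7 - 3555/7 = -3547/7 ≈ -506.71)
-15570/S = -15570/(-3547/7) = -15570*(-7/3547) = 108990/3547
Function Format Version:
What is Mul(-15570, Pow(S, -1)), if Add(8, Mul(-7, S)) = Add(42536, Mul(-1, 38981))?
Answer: Rational(108990, 3547) ≈ 30.727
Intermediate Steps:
S = Rational(-3547, 7) (S = Add(Rational(8, 7), Mul(Rational(-1, 7), Add(42536, Mul(-1, 38981)))) = Add(Rational(8, 7), Mul(Rational(-1, 7), Add(42536, -38981))) = Add(Rational(8, 7), Mul(Rational(-1, 7), 3555)) = Add(Rational(8, 7), Rational(-3555, 7)) = Rational(-3547, 7) ≈ -506.71)
Mul(-15570, Pow(S, -1)) = Mul(-15570, Pow(Rational(-3547, 7), -1)) = Mul(-15570, Rational(-7, 3547)) = Rational(108990, 3547)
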